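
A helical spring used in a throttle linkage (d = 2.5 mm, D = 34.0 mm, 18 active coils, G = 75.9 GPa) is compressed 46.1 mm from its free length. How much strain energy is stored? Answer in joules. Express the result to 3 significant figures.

0.557 J

k = Gd⁴/(8D³N_a) = (75.9×10³)(2.5⁴)/(8·34.0³·18) = 0.52384 N/mm
U = ½kδ² = 0.5 × 0.52384 × 46.1² = 556.64 N·mm = 0.55664 J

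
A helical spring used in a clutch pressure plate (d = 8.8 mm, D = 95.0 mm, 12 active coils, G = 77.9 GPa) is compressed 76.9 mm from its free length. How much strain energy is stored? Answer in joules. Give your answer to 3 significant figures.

16.8 J

k = Gd⁴/(8D³N_a) = (77.9×10³)(8.8⁴)/(8·95.0³·12) = 5.6758 N/mm
U = ½kδ² = 0.5 × 5.6758 × 76.9² = 16782 N·mm = 16.782 J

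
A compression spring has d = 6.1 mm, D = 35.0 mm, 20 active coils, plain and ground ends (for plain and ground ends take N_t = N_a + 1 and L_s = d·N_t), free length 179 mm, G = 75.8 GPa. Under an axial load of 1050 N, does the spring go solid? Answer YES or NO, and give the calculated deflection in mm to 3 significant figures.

YES, δ = 68.6 mm

k = Gd⁴/(8D³N_a) = (75.8×10³)(6.1⁴)/(8·35.0³·20) = 15.299 N/mm
N_t = 21; L_s = 6.1·21 = 128.1 mm; δ_solid = L₀ − L_s = 179 − 128.1 = 50.9 mm
δ = F/k = 1050/15.299 = 68.632 mm
δ ≥ δ_solid → spring goes solid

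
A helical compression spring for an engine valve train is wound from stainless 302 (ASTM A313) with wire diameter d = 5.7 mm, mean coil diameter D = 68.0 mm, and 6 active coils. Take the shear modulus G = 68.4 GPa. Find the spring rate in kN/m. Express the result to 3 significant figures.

k = Gd⁴/(8D³N_a) = (68.4×10³ × 5.7⁴) / (8 × 68.0³ × 6)
  = 7.2203e+07 / 1.50927e+07 = 4.784 N/mm

4.78 kN/m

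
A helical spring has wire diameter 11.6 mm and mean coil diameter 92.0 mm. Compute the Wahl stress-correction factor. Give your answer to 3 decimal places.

1.186

C = D/d = 92.0/11.6 = 7.9310
K_W = (4C−1)/(4C−4) + 0.615/C = 30.724/27.724 + 0.0775 = 1.1858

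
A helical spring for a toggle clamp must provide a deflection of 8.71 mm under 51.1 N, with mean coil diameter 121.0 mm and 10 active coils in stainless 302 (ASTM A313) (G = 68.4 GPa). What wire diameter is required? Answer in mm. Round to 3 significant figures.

Required rate k = F/δ = 51.1/8.71 = 5.8668 N/mm
d = (8D³N_a·k / G)^(1/4) = (8·121.0³·10·5.8668 / (68.4×10³))^0.25
  = (12156)^0.25 = 10.5002 mm

10.5 mm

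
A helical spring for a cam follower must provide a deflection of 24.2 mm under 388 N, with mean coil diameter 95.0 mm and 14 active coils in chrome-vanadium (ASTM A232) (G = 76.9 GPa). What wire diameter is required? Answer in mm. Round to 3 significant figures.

Required rate k = F/δ = 388/24.2 = 16.033 N/mm
d = (8D³N_a·k / G)^(1/4) = (8·95.0³·14·16.033 / (76.9×10³))^0.25
  = (20021)^0.25 = 11.8951 mm

11.9 mm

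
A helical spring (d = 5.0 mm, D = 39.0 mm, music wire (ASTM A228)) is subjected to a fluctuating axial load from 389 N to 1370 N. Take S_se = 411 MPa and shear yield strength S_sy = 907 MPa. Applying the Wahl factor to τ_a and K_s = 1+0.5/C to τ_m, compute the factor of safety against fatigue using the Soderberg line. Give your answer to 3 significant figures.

C = D/d = 39.0/5.0 = 7.8000; K_W = (4C−1)/(4C−4)+0.615/C = 1.1891; K_s = 1+0.5/C = 1.0641
F_a = (F_max−F_min)/2 = 490.5 N; F_m = (F_max+F_min)/2 = 879.5 N
τ_a = K_W·8F_aD/(πd³) = 1.1891 × 389.7 = 463.41 MPa
τ_m = K_s·8F_mD/(πd³) = 1.0641 × 698.76 = 743.56 MPa
Soderberg: 1/n_f = τ_a/S_se + τ_m/S_sy = 463.41/411 + 743.56/907 = 1.12752 + 0.81980 = 1.9473
n_f = 1/1.9473 = 0.5135

0.514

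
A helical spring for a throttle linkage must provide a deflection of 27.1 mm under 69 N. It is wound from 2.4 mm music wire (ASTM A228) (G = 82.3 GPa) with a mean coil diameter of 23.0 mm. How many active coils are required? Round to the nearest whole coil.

Required rate k = F/δ = 69/27.1 = 2.5461 N/mm
N_a = Gd⁴/(8D³k) = (82.3×10³ × 2.4⁴)/(8 × 23.0³ × 2.5461)
    = 2.73052e+06 / 247830 = 11.02 → 11 coils

11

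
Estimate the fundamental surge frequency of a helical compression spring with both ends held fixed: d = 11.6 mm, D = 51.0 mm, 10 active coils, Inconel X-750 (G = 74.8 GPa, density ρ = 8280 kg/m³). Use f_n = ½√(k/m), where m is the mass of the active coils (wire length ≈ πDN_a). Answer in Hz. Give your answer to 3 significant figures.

151 Hz

k = Gd⁴/(8D³N_a) = (74.8×10³)(11.6⁴)/(8·51.0³·10) = 127.62 N/mm = 1.2762e+05 N/m
Wire length L = πDN_a = π·51.0·10 = 1602.2 mm
m = ρ·(πd²/4)·L = 8280 × 105.68×10⁻⁶ m² × 1.6022 m = 1.402 kg
f_n = ½√(k/m) = 0.5·√(1.2762e+05/1.402) = 0.5·√(91028) = 150.85 Hz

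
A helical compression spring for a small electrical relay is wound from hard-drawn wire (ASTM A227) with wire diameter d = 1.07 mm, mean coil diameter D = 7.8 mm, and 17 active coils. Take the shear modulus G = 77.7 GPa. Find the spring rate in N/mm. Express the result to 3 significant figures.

1.58 N/mm

k = Gd⁴/(8D³N_a) = (77.7×10³ × 1.07⁴) / (8 × 7.8³ × 17)
  = 101849 / 64539.1 = 1.5781 N/mm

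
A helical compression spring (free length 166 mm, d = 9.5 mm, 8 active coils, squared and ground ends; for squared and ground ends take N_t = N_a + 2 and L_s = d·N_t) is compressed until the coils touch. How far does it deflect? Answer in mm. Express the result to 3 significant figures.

71.0 mm

N_t = 10; L_s = 9.5·10 = 95 mm
δ_solid = L₀ − L_s = 166 − 95 = 71 mm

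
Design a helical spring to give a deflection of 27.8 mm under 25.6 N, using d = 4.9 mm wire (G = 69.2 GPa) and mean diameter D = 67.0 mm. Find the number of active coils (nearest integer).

Required rate k = F/δ = 25.6/27.8 = 0.92086 N/mm
N_a = Gd⁴/(8D³k) = (69.2×10³ × 4.9⁴)/(8 × 67.0³ × 0.92086)
    = 3.98924e+07 / 2.21569e+06 = 18 → 18 coils

18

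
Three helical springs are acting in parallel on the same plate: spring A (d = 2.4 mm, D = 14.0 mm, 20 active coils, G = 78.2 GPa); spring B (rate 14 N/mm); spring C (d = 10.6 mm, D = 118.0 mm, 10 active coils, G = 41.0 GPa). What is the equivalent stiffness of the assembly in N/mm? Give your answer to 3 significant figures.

k_A = Gd⁴/(8D³N_a) = (78.2×10³)(2.4⁴)/(8·14.0³·20) = 5.9095 N/mm
k_C = Gd⁴/(8D³N_a) = (41.0×10³)(10.6⁴)/(8·118.0³·10) = 3.938 N/mm
Parallel: k_eq = 5.9095 + 14 + 3.938 = 23.847 N/mm

23.8 N/mm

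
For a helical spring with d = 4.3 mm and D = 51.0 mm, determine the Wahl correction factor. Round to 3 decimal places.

1.121

C = D/d = 51.0/4.3 = 11.8605
K_W = (4C−1)/(4C−4) + 0.615/C = 46.442/43.442 + 0.0519 = 1.1209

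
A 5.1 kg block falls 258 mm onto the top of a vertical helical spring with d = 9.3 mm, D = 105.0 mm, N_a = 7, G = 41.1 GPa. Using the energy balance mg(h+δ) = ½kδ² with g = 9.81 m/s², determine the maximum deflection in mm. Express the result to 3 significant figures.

k = Gd⁴/(8D³N_a) = (41.1×10³)(9.3⁴)/(8·105.0³·7) = 4.7426 N/mm
W = mg = 5.1 × 9.81 = 50.031 N
½kδ² − Wδ − Wh = 0 → δ = (W + √(W² + 2kWh))/k
δ = (50.031 + √(2503.1 + 122435))/4.7426 = (50.031 + 353.47)/4.7426 = 85.079 mm

85.1 mm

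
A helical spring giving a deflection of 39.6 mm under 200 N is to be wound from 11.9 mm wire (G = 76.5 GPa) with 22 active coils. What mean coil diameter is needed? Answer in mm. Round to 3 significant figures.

120 mm

Required rate k = F/δ = 200/39.6 = 5.0505 N/mm
D = (Gd⁴/(8N_a·k))^(1/3) = (76.5×10³·11.9⁴/(8·22·5.0505))^(1/3)
  = (1.72585e+06)^(1/3) = 119.9501 mm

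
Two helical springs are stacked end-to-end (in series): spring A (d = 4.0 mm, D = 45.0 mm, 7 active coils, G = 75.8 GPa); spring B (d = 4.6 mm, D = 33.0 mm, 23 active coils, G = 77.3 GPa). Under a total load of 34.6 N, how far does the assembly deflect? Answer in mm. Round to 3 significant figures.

15.7 mm

k_A = Gd⁴/(8D³N_a) = (75.8×10³)(4.0⁴)/(8·45.0³·7) = 3.8026 N/mm
k_B = Gd⁴/(8D³N_a) = (77.3×10³)(4.6⁴)/(8·33.0³·23) = 5.2342 N/mm
Series: 1/k_eq = 1/3.8026 + 1/5.2342 = 0.45403; k_eq = 2.2025 N/mm
δ = F/k_eq = 34.6/2.2025 = 15.709 mm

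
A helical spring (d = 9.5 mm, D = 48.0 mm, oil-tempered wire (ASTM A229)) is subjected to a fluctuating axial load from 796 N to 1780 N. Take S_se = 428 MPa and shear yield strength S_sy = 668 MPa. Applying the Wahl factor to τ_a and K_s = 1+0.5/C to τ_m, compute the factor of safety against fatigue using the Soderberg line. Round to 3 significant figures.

C = D/d = 48.0/9.5 = 5.0526; K_W = (4C−1)/(4C−4)+0.615/C = 1.3068; K_s = 1+0.5/C = 1.0990
F_a = (F_max−F_min)/2 = 492 N; F_m = (F_max+F_min)/2 = 1288 N
τ_a = K_W·8F_aD/(πd³) = 1.3068 × 70.142 = 91.66 MPa
τ_m = K_s·8F_mD/(πd³) = 1.0990 × 183.62 = 201.79 MPa
Soderberg: 1/n_f = τ_a/S_se + τ_m/S_sy = 91.66/428 + 201.79/668 = 0.21416 + 0.30209 = 0.51625
n_f = 1/0.51625 = 1.937

1.94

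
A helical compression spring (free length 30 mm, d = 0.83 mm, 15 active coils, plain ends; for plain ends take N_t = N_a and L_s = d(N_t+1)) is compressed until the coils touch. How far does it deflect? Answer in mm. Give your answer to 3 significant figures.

N_t = 15; L_s = 0.83·16 = 13.28 mm
δ_solid = L₀ − L_s = 30 − 13.28 = 16.72 mm

16.7 mm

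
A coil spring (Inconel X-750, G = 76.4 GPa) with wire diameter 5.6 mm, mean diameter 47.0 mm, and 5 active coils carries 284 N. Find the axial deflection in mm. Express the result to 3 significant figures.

15.7 mm

k = Gd⁴/(8D³N_a) = (76.4×10³)(5.6⁴)/(8·47.0³·5) = 18.092 N/mm
δ = F/k = 284 / 18.092 = 15.697 mm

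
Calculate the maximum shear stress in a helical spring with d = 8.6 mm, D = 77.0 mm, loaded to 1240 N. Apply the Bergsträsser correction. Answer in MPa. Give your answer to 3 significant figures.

Spring index C = D/d = 77.0/8.6 = 8.9535
K_B = (4C+2)/(4C−3) = 37.814/32.814 = 1.1524
τ₀ = 8FD/(πd³) = 8·1240·77.0/(π·8.6³) = 763840/1998.2 = 382.26 MPa
τ_max = K·τ₀ = 1.1524 × 382.26 = 440.5 MPa

441 MPa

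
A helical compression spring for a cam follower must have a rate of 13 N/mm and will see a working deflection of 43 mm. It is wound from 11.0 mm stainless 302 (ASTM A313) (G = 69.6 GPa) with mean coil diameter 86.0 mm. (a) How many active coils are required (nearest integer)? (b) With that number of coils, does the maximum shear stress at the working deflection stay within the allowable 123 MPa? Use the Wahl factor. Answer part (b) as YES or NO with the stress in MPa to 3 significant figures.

(a) 15 coils; (b) YES, τ_max = 112 MPa

N_a = Gd⁴/(8D³k) = (69.6×10³)(11.0⁴)/(8·86.0³·13) = 15.4 → N_a = 15
Actual rate k = Gd⁴/(8D³·15) = 13.351 N/mm
Working load F = kδ = 13.351·43 = 574.08 N
C = 86.0/11.0 = 7.8182; K_W = (4C−1)/(4C−4)+0.615/C = 1.1887
τ_max = K_W·8FD/(πd³) = 1.1887·94.457 = 112.28 MPa
τ_max ≤ 123 MPa → acceptable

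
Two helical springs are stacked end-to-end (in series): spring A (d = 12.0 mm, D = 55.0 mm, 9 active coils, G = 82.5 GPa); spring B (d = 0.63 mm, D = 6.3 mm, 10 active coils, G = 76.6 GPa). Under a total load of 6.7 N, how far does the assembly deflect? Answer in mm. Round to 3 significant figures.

11.2 mm

k_A = Gd⁴/(8D³N_a) = (82.5×10³)(12.0⁴)/(8·55.0³·9) = 142.81 N/mm
k_B = Gd⁴/(8D³N_a) = (76.6×10³)(0.63⁴)/(8·6.3³·10) = 0.60323 N/mm
Series: 1/k_eq = 1/142.81 + 1/0.60323 = 1.6648; k_eq = 0.60069 N/mm
δ = F/k_eq = 6.7/0.60069 = 11.154 mm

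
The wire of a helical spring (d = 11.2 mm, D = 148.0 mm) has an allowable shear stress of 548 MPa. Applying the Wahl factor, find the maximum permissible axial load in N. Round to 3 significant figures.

C = D/d = 148.0/11.2 = 13.2143
K_W = (4C−1)/(4C−4) + 0.615/C = 51.857/48.857 + 0.0465 = 1.1079
τ_max = K·8FD/(πd³) → F_max = τ_allow·πd³/(8DK)
F_max = 548·π·11.2³/(8·148.0·1.1079) = 2.4187e+06/1311.8 = 1843.8 N

1840 N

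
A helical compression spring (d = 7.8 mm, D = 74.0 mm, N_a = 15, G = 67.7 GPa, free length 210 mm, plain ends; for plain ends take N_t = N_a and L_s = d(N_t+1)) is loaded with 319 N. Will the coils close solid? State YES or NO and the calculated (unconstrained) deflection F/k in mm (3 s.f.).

k = Gd⁴/(8D³N_a) = (67.7×10³)(7.8⁴)/(8·74.0³·15) = 5.1534 N/mm
N_t = 15; L_s = 7.8·16 = 124.8 mm; δ_solid = L₀ − L_s = 210 − 124.8 = 85.2 mm
δ = F/k = 319/5.1534 = 61.901 mm
δ < δ_solid → spring does not go solid

NO, δ = 61.9 mm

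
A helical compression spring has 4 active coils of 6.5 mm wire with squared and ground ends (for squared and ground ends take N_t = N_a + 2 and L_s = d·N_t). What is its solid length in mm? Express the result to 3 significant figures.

39.0 mm

squared and ground ends: N_t = N_a + 2 = 4 + 2 = 6
L_s = d·N_t = 6.5 × 6 = 39 mm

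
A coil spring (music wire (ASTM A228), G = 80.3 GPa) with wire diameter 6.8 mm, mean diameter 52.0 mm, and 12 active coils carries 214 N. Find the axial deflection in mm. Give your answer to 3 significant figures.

16.8 mm

k = Gd⁴/(8D³N_a) = (80.3×10³)(6.8⁴)/(8·52.0³·12) = 12.719 N/mm
δ = F/k = 214 / 12.719 = 16.825 mm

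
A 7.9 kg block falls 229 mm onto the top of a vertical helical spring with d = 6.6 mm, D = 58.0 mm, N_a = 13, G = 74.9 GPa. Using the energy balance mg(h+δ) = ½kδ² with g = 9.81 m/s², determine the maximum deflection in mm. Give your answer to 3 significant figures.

k = Gd⁴/(8D³N_a) = (74.9×10³)(6.6⁴)/(8·58.0³·13) = 7.0039 N/mm
W = mg = 7.9 × 9.81 = 77.499 N
½kδ² − Wδ − Wh = 0 → δ = (W + √(W² + 2kWh))/k
δ = (77.499 + √(6006.1 + 248600))/7.0039 = (77.499 + 504.59)/7.0039 = 83.109 mm

83.1 mm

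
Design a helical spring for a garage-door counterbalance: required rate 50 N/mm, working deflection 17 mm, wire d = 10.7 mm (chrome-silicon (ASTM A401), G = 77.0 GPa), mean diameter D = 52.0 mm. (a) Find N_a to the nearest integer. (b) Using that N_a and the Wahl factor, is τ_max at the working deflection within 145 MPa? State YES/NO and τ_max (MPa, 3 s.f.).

N_a = Gd⁴/(8D³k) = (77.0×10³)(10.7⁴)/(8·52.0³·50) = 17.95 → N_a = 18
Actual rate k = Gd⁴/(8D³·18) = 49.849 N/mm
Working load F = kδ = 49.849·17 = 847.43 N
C = 52.0/10.7 = 4.8598; K_W = (4C−1)/(4C−4)+0.615/C = 1.3209
τ_max = K_W·8FD/(πd³) = 1.3209·91.6 = 120.99 MPa
τ_max ≤ 145 MPa → acceptable

(a) 18 coils; (b) YES, τ_max = 121 MPa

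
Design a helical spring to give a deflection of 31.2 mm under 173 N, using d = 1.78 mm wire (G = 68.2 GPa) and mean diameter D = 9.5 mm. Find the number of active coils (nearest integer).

18

Required rate k = F/δ = 173/31.2 = 5.5449 N/mm
N_a = Gd⁴/(8D³k) = (68.2×10³ × 1.78⁴)/(8 × 9.5³ × 5.5449)
    = 684643 / 38032.3 = 18 → 18 coils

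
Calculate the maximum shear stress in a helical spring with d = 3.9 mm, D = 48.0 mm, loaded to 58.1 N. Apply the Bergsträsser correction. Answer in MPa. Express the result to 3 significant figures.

133 MPa

Spring index C = D/d = 48.0/3.9 = 12.3077
K_B = (4C+2)/(4C−3) = 51.231/46.231 = 1.1082
τ₀ = 8FD/(πd³) = 8·58.1·48.0/(π·3.9³) = 22310.4/186.36 = 119.72 MPa
τ_max = K·τ₀ = 1.1082 × 119.72 = 132.67 MPa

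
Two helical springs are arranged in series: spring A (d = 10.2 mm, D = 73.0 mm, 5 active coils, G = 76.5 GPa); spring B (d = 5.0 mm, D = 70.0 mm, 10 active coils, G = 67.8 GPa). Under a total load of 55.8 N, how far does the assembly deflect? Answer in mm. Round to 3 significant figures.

k_A = Gd⁴/(8D³N_a) = (76.5×10³)(10.2⁴)/(8·73.0³·5) = 53.215 N/mm
k_B = Gd⁴/(8D³N_a) = (67.8×10³)(5.0⁴)/(8·70.0³·10) = 1.5443 N/mm
Series: 1/k_eq = 1/53.215 + 1/1.5443 = 0.66634; k_eq = 1.5007 N/mm
δ = F/k_eq = 55.8/1.5007 = 37.182 mm

37.2 mm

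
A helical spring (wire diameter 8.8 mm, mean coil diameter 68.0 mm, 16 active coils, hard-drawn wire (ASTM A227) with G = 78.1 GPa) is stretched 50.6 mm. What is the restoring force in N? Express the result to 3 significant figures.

k = Gd⁴/(8D³N_a) = (78.1×10³)(8.8⁴)/(8·68.0³·16) = 11.637 N/mm
F = k·δ = 11.637 × 50.6 = 588.84 N

589 N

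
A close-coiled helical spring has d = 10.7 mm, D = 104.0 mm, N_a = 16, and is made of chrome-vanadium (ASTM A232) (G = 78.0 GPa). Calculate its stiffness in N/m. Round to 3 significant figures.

k = Gd⁴/(8D³N_a) = (78.0×10³ × 10.7⁴) / (8 × 104.0³ × 16)
  = 1.02242e+09 / 1.43983e+08 = 7.101 N/mm = 7101 N/m

7100 N/m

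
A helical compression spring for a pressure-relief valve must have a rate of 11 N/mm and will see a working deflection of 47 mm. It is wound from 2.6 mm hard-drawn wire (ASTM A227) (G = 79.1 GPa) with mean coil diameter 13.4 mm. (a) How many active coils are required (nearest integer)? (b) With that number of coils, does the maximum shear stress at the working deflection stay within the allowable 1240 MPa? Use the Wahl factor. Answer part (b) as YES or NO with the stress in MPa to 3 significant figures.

N_a = Gd⁴/(8D³k) = (79.1×10³)(2.6⁴)/(8·13.4³·11) = 17.07 → N_a = 17
Actual rate k = Gd⁴/(8D³·17) = 11.046 N/mm
Working load F = kδ = 11.046·47 = 519.18 N
C = 13.4/2.6 = 5.1538; K_W = (4C−1)/(4C−4)+0.615/C = 1.2999
τ_max = K_W·8FD/(πd³) = 1.2999·1008 = 1310.2 MPa
τ_max > 1240 MPa → exceeds allowable

(a) 17 coils; (b) NO, τ_max = 1310 MPa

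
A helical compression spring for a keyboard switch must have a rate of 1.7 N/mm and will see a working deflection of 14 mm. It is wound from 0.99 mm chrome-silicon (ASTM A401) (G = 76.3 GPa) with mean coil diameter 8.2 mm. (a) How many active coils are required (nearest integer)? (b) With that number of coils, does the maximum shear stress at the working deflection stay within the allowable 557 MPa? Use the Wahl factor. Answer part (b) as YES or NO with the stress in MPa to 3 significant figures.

(a) 10 coils; (b) NO, τ_max = 589 MPa

N_a = Gd⁴/(8D³k) = (76.3×10³)(0.99⁴)/(8·8.2³·1.7) = 9.774 → N_a = 10
Actual rate k = Gd⁴/(8D³·10) = 1.6616 N/mm
Working load F = kδ = 1.6616·14 = 23.263 N
C = 8.2/0.99 = 8.2828; K_W = (4C−1)/(4C−4)+0.615/C = 1.1772
τ_max = K_W·8FD/(πd³) = 1.1772·500.62 = 589.35 MPa
τ_max > 557 MPa → exceeds allowable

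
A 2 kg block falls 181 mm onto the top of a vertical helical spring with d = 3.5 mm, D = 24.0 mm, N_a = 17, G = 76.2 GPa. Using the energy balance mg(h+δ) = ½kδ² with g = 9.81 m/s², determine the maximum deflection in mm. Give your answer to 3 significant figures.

k = Gd⁴/(8D³N_a) = (76.2×10³)(3.5⁴)/(8·24.0³·17) = 6.0821 N/mm
W = mg = 2 × 9.81 = 19.62 N
½kδ² − Wδ − Wh = 0 → δ = (W + √(W² + 2kWh))/k
δ = (19.62 + √(384.94 + 43197.8))/6.0821 = (19.62 + 208.76)/6.0821 = 37.55 mm

37.6 mm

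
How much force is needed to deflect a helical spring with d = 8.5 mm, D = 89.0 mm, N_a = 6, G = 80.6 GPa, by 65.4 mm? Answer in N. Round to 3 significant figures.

k = Gd⁴/(8D³N_a) = (80.6×10³)(8.5⁴)/(8·89.0³·6) = 12.434 N/mm
F = k·δ = 12.434 × 65.4 = 813.16 N

813 N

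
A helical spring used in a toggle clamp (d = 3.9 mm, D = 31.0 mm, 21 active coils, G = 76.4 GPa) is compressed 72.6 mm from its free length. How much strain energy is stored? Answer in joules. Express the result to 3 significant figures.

k = Gd⁴/(8D³N_a) = (76.4×10³)(3.9⁴)/(8·31.0³·21) = 3.5315 N/mm
U = ½kδ² = 0.5 × 3.5315 × 72.6² = 9306.8 N·mm = 9.3068 J

9.31 J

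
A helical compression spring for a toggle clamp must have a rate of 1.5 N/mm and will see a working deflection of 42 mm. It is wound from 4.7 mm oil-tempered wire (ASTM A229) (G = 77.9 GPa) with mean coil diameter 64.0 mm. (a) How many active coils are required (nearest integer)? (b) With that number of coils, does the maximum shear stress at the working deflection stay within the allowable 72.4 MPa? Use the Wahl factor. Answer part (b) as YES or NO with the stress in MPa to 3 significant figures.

N_a = Gd⁴/(8D³k) = (77.9×10³)(4.7⁴)/(8·64.0³·1.5) = 12.08 → N_a = 12
Actual rate k = Gd⁴/(8D³·12) = 1.5105 N/mm
Working load F = kδ = 1.5105·42 = 63.441 N
C = 64.0/4.7 = 13.6170; K_W = (4C−1)/(4C−4)+0.615/C = 1.1046
τ_max = K_W·8FD/(πd³) = 1.1046·99.585 = 110 MPa
τ_max > 72.4 MPa → exceeds allowable

(a) 12 coils; (b) NO, τ_max = 110 MPa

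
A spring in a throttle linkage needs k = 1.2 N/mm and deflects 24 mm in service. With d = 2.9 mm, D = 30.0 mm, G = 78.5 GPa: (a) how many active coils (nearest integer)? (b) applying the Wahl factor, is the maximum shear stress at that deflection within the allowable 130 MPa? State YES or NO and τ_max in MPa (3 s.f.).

N_a = Gd⁴/(8D³k) = (78.5×10³)(2.9⁴)/(8·30.0³·1.2) = 21.42 → N_a = 21
Actual rate k = Gd⁴/(8D³·21) = 1.224 N/mm
Working load F = kδ = 1.224·24 = 29.376 N
C = 30.0/2.9 = 10.3448; K_W = (4C−1)/(4C−4)+0.615/C = 1.1397
τ_max = K_W·8FD/(πd³) = 1.1397·92.017 = 104.87 MPa
τ_max ≤ 130 MPa → acceptable

(a) 21 coils; (b) YES, τ_max = 105 MPa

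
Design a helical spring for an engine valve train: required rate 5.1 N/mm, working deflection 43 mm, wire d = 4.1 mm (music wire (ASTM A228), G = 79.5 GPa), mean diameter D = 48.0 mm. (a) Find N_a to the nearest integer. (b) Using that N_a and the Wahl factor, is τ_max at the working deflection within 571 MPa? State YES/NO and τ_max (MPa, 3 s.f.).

(a) 5 coils; (b) YES, τ_max = 435 MPa

N_a = Gd⁴/(8D³k) = (79.5×10³)(4.1⁴)/(8·48.0³·5.1) = 4.979 → N_a = 5
Actual rate k = Gd⁴/(8D³·5) = 5.0783 N/mm
Working load F = kδ = 5.0783·43 = 218.37 N
C = 48.0/4.1 = 11.7073; K_W = (4C−1)/(4C−4)+0.615/C = 1.1226
τ_max = K_W·8FD/(πd³) = 1.1226·387.27 = 434.74 MPa
τ_max ≤ 571 MPa → acceptable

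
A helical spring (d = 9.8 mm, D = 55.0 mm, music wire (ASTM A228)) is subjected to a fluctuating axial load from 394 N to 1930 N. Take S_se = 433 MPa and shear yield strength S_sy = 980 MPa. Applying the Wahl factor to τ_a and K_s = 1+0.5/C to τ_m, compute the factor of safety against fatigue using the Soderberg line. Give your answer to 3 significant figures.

C = D/d = 55.0/9.8 = 5.6122; K_W = (4C−1)/(4C−4)+0.615/C = 1.2722; K_s = 1+0.5/C = 1.0891
F_a = (F_max−F_min)/2 = 768 N; F_m = (F_max+F_min)/2 = 1162 N
τ_a = K_W·8F_aD/(πd³) = 1.2722 × 114.28 = 145.39 MPa
τ_m = K_s·8F_mD/(πd³) = 1.0891 × 172.91 = 188.32 MPa
Soderberg: 1/n_f = τ_a/S_se + τ_m/S_sy = 145.39/433 + 188.32/980 = 0.33578 + 0.19216 = 0.52794
n_f = 1/0.52794 = 1.894

1.89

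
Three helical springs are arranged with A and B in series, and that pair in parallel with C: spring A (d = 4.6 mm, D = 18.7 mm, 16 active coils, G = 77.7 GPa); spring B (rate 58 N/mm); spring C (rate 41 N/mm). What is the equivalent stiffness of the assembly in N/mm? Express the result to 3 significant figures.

k_A = Gd⁴/(8D³N_a) = (77.7×10³)(4.6⁴)/(8·18.7³·16) = 41.564 N/mm
Springs A,B series: k_AB = 1/(1/41.564+1/58) = 24.213 N/mm; parallel with C: k_eq = 24.213+41 = 65.213 N/mm

65.2 N/mm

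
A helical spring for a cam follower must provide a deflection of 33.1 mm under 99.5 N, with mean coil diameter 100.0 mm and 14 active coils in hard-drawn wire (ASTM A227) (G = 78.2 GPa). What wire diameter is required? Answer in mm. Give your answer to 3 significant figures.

8.10 mm

Required rate k = F/δ = 99.5/33.1 = 3.006 N/mm
d = (8D³N_a·k / G)^(1/4) = (8·100.0³·14·3.006 / (78.2×10³))^0.25
  = (4305.3)^0.25 = 8.1003 mm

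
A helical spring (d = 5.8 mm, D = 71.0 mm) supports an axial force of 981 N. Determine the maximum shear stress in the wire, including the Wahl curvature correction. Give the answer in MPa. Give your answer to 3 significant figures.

1020 MPa

Spring index C = D/d = 71.0/5.8 = 12.2414
K_W = (4C−1)/(4C−4) + 0.615/C = 47.966/44.966 + 0.0502 = 1.1170
τ₀ = 8FD/(πd³) = 8·981·71.0/(π·5.8³) = 557208/612.96 = 909.04 MPa
τ_max = K·τ₀ = 1.1170 × 909.04 = 1015.4 MPa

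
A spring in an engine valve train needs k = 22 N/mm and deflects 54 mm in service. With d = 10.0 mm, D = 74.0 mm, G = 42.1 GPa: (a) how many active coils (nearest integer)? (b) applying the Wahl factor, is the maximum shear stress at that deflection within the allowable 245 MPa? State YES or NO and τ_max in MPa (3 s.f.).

(a) 6 coils; (b) NO, τ_max = 264 MPa

N_a = Gd⁴/(8D³k) = (42.1×10³)(10.0⁴)/(8·74.0³·22) = 5.903 → N_a = 6
Actual rate k = Gd⁴/(8D³·6) = 21.644 N/mm
Working load F = kδ = 21.644·54 = 1168.8 N
C = 74.0/10.0 = 7.4000; K_W = (4C−1)/(4C−4)+0.615/C = 1.2003
τ_max = K_W·8FD/(πd³) = 1.2003·220.25 = 264.36 MPa
τ_max > 245 MPa → exceeds allowable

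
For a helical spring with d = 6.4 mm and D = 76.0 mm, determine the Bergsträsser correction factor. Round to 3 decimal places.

C = D/d = 76.0/6.4 = 11.8750
K_B = (4C+2)/(4C−3) = 49.500/44.500 = 1.1124

1.112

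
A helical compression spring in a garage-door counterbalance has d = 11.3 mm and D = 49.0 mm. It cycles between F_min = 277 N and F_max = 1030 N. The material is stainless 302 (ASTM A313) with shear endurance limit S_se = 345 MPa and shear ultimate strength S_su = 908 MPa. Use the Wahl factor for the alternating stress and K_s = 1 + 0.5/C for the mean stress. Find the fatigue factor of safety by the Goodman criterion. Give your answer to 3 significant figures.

5.04

C = D/d = 49.0/11.3 = 4.3363; K_W = (4C−1)/(4C−4)+0.615/C = 1.3666; K_s = 1+0.5/C = 1.1153
F_a = (F_max−F_min)/2 = 376.5 N; F_m = (F_max+F_min)/2 = 653.5 N
τ_a = K_W·8F_aD/(πd³) = 1.3666 × 32.559 = 44.495 MPa
τ_m = K_s·8F_mD/(πd³) = 1.1153 × 56.513 = 63.029 MPa
Goodman: 1/n_f = τ_a/S_se + τ_m/S_su = 44.495/345 + 63.029/908 = 0.12897 + 0.06942 = 0.19839
n_f = 1/0.19839 = 5.041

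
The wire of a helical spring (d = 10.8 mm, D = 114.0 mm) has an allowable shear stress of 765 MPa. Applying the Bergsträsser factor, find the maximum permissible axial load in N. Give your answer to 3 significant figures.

C = D/d = 114.0/10.8 = 10.5556
K_B = (4C+2)/(4C−3) = 44.222/39.222 = 1.1275
τ_max = K·8FD/(πd³) → F_max = τ_allow·πd³/(8DK)
F_max = 765·π·10.8³/(8·114.0·1.1275) = 3.0275e+06/1028.3 = 2944.3 N

2940 N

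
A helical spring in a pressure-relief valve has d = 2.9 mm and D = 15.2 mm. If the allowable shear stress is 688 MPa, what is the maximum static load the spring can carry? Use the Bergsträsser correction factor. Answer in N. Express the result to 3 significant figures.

339 N

C = D/d = 15.2/2.9 = 5.2414
K_B = (4C+2)/(4C−3) = 22.966/17.966 = 1.2783
τ_max = K·8FD/(πd³) → F_max = τ_allow·πd³/(8DK)
F_max = 688·π·2.9³/(8·15.2·1.2783) = 52715/155.44 = 339.13 N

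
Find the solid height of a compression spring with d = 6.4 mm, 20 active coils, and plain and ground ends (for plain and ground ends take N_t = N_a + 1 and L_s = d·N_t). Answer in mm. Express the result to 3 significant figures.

plain and ground ends: N_t = N_a + 1 = 20 + 1 = 21
L_s = d·N_t = 6.4 × 21 = 134.4 mm

134 mm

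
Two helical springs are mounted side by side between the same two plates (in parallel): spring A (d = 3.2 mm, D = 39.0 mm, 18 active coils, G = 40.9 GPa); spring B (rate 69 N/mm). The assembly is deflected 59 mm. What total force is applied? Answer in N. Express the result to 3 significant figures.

k_A = Gd⁴/(8D³N_a) = (40.9×10³)(3.2⁴)/(8·39.0³·18) = 0.50207 N/mm
Parallel: k_eq = 0.50207 + 69 = 69.502 N/mm
F = k_eq·δ = 69.502·59 = 4100.6 N

4100 N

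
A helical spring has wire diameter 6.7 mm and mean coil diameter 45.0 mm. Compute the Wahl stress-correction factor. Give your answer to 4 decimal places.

1.2228

C = D/d = 45.0/6.7 = 6.7164
K_W = (4C−1)/(4C−4) + 0.615/C = 25.866/22.866 + 0.0916 = 1.2228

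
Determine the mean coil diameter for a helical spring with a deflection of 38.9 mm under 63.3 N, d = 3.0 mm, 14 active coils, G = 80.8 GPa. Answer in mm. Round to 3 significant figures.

33.0 mm

Required rate k = F/δ = 63.3/38.9 = 1.6272 N/mm
D = (Gd⁴/(8N_a·k))^(1/3) = (80.8×10³·3.0⁴/(8·14·1.6272))^(1/3)
  = (35910.7)^(1/3) = 32.9920 mm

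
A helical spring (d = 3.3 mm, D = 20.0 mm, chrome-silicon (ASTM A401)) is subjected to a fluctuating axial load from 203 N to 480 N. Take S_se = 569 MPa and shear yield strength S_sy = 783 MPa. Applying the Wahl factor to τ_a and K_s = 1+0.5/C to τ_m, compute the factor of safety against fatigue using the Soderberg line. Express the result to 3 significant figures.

0.909

C = D/d = 20.0/3.3 = 6.0606; K_W = (4C−1)/(4C−4)+0.615/C = 1.2497; K_s = 1+0.5/C = 1.0825
F_a = (F_max−F_min)/2 = 138.5 N; F_m = (F_max+F_min)/2 = 341.5 N
τ_a = K_W·8F_aD/(πd³) = 1.2497 × 196.28 = 245.29 MPa
τ_m = K_s·8F_mD/(πd³) = 1.0825 × 483.97 = 523.9 MPa
Soderberg: 1/n_f = τ_a/S_se + τ_m/S_sy = 245.29/569 + 523.9/783 = 0.43109 + 0.66909 = 1.1002
n_f = 1/1.1002 = 0.9089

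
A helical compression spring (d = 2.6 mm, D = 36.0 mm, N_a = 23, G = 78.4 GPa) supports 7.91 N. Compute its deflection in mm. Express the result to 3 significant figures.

19.0 mm

k = Gd⁴/(8D³N_a) = (78.4×10³)(2.6⁴)/(8·36.0³·23) = 0.41733 N/mm
δ = F/k = 7.91 / 0.41733 = 18.954 mm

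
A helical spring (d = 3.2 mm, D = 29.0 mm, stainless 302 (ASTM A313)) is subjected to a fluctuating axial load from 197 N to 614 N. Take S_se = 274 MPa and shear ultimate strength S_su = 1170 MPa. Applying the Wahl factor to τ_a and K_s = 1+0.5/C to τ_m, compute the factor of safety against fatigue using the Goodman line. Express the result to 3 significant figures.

C = D/d = 29.0/3.2 = 9.0625; K_W = (4C−1)/(4C−4)+0.615/C = 1.1609; K_s = 1+0.5/C = 1.0552
F_a = (F_max−F_min)/2 = 208.5 N; F_m = (F_max+F_min)/2 = 405.5 N
τ_a = K_W·8F_aD/(πd³) = 1.1609 × 469.89 = 545.49 MPa
τ_m = K_s·8F_mD/(πd³) = 1.0552 × 913.86 = 964.28 MPa
Goodman: 1/n_f = τ_a/S_se + τ_m/S_su = 545.49/274 + 964.28/1170 = 1.99082 + 0.82417 = 2.815
n_f = 1/2.815 = 0.3552

0.355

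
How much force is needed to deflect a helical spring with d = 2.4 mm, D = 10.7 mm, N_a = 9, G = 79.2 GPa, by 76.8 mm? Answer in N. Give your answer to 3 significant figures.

2290 N

k = Gd⁴/(8D³N_a) = (79.2×10³)(2.4⁴)/(8·10.7³·9) = 29.791 N/mm
F = k·δ = 29.791 × 76.8 = 2288 N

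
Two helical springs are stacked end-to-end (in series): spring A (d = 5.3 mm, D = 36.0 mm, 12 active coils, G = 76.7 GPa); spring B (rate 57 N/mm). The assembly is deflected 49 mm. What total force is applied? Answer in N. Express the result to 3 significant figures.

k_A = Gd⁴/(8D³N_a) = (76.7×10³)(5.3⁴)/(8·36.0³·12) = 13.512 N/mm
Series: 1/k_eq = 1/13.512 + 1/57 = 0.091552; k_eq = 10.923 N/mm
F = k_eq·δ = 10.923·49 = 535.21 N

535 N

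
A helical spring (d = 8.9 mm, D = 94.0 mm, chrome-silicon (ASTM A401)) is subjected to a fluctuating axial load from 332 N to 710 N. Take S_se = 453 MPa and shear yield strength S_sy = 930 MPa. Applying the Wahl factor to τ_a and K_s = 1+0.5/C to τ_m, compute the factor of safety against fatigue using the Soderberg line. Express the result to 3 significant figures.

C = D/d = 94.0/8.9 = 10.5618; K_W = (4C−1)/(4C−4)+0.615/C = 1.1367; K_s = 1+0.5/C = 1.0473
F_a = (F_max−F_min)/2 = 189 N; F_m = (F_max+F_min)/2 = 521 N
τ_a = K_W·8F_aD/(πd³) = 1.1367 × 64.174 = 72.945 MPa
τ_m = K_s·8F_mD/(πd³) = 1.0473 × 176.9 = 185.28 MPa
Soderberg: 1/n_f = τ_a/S_se + τ_m/S_sy = 72.945/453 + 185.28/930 = 0.16103 + 0.19922 = 0.36025
n_f = 1/0.36025 = 2.776

2.78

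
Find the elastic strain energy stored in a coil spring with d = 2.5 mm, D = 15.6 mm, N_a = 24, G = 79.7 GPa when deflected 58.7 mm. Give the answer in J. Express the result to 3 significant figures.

k = Gd⁴/(8D³N_a) = (79.7×10³)(2.5⁴)/(8·15.6³·24) = 4.2711 N/mm
U = ½kδ² = 0.5 × 4.2711 × 58.7² = 7358.5 N·mm = 7.3585 J

7.36 J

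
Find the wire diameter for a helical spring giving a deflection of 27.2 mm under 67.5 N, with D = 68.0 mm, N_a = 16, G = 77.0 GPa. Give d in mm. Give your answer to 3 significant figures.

Required rate k = F/δ = 67.5/27.2 = 2.4816 N/mm
d = (8D³N_a·k / G)^(1/4) = (8·68.0³·16·2.4816 / (77.0×10³))^0.25
  = (1297.1)^0.25 = 6.0013 mm

6.00 mm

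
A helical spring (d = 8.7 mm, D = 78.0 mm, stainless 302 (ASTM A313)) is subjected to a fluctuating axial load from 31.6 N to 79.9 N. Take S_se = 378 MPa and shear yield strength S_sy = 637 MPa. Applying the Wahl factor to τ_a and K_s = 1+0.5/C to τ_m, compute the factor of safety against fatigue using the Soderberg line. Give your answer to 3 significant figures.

19.9

C = D/d = 78.0/8.7 = 8.9655; K_W = (4C−1)/(4C−4)+0.615/C = 1.1628; K_s = 1+0.5/C = 1.0558
F_a = (F_max−F_min)/2 = 24.15 N; F_m = (F_max+F_min)/2 = 55.75 N
τ_a = K_W·8F_aD/(πd³) = 1.1628 × 7.2844 = 8.47 MPa
τ_m = K_s·8F_mD/(πd³) = 1.0558 × 16.816 = 17.754 MPa
Soderberg: 1/n_f = τ_a/S_se + τ_m/S_sy = 8.47/378 + 17.754/637 = 0.02241 + 0.02787 = 0.050278
n_f = 1/0.050278 = 19.89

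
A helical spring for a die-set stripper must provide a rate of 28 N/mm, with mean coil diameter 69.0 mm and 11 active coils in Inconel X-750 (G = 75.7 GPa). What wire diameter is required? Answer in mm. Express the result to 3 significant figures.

d = (8D³N_a·k / G)^(1/4) = (8·69.0³·11·28 / (75.7×10³))^0.25
  = (10693)^0.25 = 10.1689 mm

10.2 mm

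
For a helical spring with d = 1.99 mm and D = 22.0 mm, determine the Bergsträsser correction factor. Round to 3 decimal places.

1.121

C = D/d = 22.0/1.99 = 11.0553
K_B = (4C+2)/(4C−3) = 46.221/41.221 = 1.1213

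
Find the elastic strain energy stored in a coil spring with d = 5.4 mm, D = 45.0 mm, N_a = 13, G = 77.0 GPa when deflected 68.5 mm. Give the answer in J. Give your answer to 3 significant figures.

16.2 J

k = Gd⁴/(8D³N_a) = (77.0×10³)(5.4⁴)/(8·45.0³·13) = 6.9087 N/mm
U = ½kδ² = 0.5 × 6.9087 × 68.5² = 16209 N·mm = 16.209 J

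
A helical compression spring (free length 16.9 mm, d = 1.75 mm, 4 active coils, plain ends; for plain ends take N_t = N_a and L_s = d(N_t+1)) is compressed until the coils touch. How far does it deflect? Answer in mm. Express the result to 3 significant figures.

N_t = 4; L_s = 1.75·5 = 8.75 mm
δ_solid = L₀ − L_s = 16.9 − 8.75 = 8.15 mm

8.15 mm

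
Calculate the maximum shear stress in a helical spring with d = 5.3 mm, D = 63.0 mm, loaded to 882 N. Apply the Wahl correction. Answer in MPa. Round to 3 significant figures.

1070 MPa

Spring index C = D/d = 63.0/5.3 = 11.8868
K_W = (4C−1)/(4C−4) + 0.615/C = 46.547/43.547 + 0.0517 = 1.1206
τ₀ = 8FD/(πd³) = 8·882·63.0/(π·5.3³) = 444528/467.71 = 950.43 MPa
τ_max = K·τ₀ = 1.1206 × 950.43 = 1065.1 MPa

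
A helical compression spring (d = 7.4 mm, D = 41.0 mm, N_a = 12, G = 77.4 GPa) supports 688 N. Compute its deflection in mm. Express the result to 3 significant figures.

k = Gd⁴/(8D³N_a) = (77.4×10³)(7.4⁴)/(8·41.0³·12) = 35.079 N/mm
δ = F/k = 688 / 35.079 = 19.613 mm

19.6 mm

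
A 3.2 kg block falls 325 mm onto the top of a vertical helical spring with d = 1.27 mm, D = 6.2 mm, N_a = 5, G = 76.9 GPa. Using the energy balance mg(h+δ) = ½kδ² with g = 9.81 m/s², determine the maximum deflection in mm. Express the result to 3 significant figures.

32.7 mm

k = Gd⁴/(8D³N_a) = (76.9×10³)(1.27⁴)/(8·6.2³·5) = 20.985 N/mm
W = mg = 3.2 × 9.81 = 31.392 N
½kδ² − Wδ − Wh = 0 → δ = (W + √(W² + 2kWh))/k
δ = (31.392 + √(985.46 + 428192))/20.985 = (31.392 + 655.12)/20.985 = 32.714 mm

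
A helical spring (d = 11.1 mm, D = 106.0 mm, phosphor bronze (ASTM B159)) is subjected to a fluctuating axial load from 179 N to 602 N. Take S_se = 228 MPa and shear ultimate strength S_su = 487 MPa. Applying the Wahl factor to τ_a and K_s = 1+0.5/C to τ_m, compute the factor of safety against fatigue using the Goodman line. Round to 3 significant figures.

C = D/d = 106.0/11.1 = 9.5495; K_W = (4C−1)/(4C−4)+0.615/C = 1.1521; K_s = 1+0.5/C = 1.0524
F_a = (F_max−F_min)/2 = 211.5 N; F_m = (F_max+F_min)/2 = 390.5 N
τ_a = K_W·8F_aD/(πd³) = 1.1521 × 41.743 = 48.094 MPa
τ_m = K_s·8F_mD/(πd³) = 1.0524 × 77.072 = 81.108 MPa
Goodman: 1/n_f = τ_a/S_se + τ_m/S_su = 48.094/228 + 81.108/487 = 0.21094 + 0.16655 = 0.37748
n_f = 1/0.37748 = 2.649

2.65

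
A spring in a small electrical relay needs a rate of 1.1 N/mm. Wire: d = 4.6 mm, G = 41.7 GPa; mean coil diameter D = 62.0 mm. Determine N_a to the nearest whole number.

9

N_a = Gd⁴/(8D³k) = (41.7×10³ × 4.6⁴)/(8 × 62.0³ × 1.1)
    = 1.8671e+07 / 2.09729e+06 = 8.902 → 9 coils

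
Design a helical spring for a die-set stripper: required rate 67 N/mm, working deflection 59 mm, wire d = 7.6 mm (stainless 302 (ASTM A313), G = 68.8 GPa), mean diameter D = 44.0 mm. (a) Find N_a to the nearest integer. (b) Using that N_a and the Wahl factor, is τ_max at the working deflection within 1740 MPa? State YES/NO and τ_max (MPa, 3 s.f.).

N_a = Gd⁴/(8D³k) = (68.8×10³)(7.6⁴)/(8·44.0³·67) = 5.027 → N_a = 5
Actual rate k = Gd⁴/(8D³·5) = 67.364 N/mm
Working load F = kδ = 67.364·59 = 3974.4 N
C = 44.0/7.6 = 5.7895; K_W = (4C−1)/(4C−4)+0.615/C = 1.2628
τ_max = K_W·8FD/(πd³) = 1.2628·1014.4 = 1281.1 MPa
τ_max ≤ 1740 MPa → acceptable

(a) 5 coils; (b) YES, τ_max = 1280 MPa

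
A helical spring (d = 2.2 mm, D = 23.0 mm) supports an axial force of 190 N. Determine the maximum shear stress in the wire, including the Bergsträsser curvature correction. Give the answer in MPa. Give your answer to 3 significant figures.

1180 MPa

Spring index C = D/d = 23.0/2.2 = 10.4545
K_B = (4C+2)/(4C−3) = 43.818/38.818 = 1.1288
τ₀ = 8FD/(πd³) = 8·190·23.0/(π·2.2³) = 34960/33.452 = 1045.1 MPa
τ_max = K·τ₀ = 1.1288 × 1045.1 = 1179.7 MPa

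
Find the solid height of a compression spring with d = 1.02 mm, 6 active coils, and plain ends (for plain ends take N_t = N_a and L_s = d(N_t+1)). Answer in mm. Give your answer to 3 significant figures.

plain ends: N_t = N_a = 6
L_s = d·(N_t+1) = 1.02 × 7 = 7.14 mm

7.14 mm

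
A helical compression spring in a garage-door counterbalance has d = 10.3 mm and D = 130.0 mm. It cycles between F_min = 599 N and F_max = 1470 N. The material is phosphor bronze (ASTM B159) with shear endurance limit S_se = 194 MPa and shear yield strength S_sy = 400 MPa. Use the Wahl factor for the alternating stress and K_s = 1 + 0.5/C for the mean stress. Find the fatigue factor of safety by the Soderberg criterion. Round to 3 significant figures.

0.636

C = D/d = 130.0/10.3 = 12.6214; K_W = (4C−1)/(4C−4)+0.615/C = 1.1133; K_s = 1+0.5/C = 1.0396
F_a = (F_max−F_min)/2 = 435.5 N; F_m = (F_max+F_min)/2 = 1034.5 N
τ_a = K_W·8F_aD/(πd³) = 1.1133 × 131.93 = 146.88 MPa
τ_m = K_s·8F_mD/(πd³) = 1.0396 × 313.4 = 325.82 MPa
Soderberg: 1/n_f = τ_a/S_se + τ_m/S_sy = 146.88/194 + 325.82/400 = 0.75710 + 0.81454 = 1.5716
n_f = 1/1.5716 = 0.6363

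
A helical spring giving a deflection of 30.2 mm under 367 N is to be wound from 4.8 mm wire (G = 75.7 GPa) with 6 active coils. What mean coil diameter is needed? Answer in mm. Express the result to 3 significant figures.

Required rate k = F/δ = 367/30.2 = 12.152 N/mm
D = (Gd⁴/(8N_a·k))^(1/3) = (75.7×10³·4.8⁴/(8·6·12.152))^(1/3)
  = (68890.7)^(1/3) = 40.9940 mm

41.0 mm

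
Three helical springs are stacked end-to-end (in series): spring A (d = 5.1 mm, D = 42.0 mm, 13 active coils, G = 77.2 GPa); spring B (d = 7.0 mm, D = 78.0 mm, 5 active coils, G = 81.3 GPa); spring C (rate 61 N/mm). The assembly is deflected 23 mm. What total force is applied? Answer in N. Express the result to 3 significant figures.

88.1 N

k_A = Gd⁴/(8D³N_a) = (77.2×10³)(5.1⁴)/(8·42.0³·13) = 6.7782 N/mm
k_B = Gd⁴/(8D³N_a) = (81.3×10³)(7.0⁴)/(8·78.0³·5) = 10.283 N/mm
Series: 1/k_eq = 1/6.7782 + 1/10.283 + 1/61 = 0.26117; k_eq = 3.829 N/mm
F = k_eq·δ = 3.829·23 = 88.066 N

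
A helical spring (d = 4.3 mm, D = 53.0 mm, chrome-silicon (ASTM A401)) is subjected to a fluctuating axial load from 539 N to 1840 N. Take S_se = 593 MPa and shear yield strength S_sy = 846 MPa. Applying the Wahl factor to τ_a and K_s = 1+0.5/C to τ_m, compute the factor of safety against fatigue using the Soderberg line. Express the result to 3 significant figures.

C = D/d = 53.0/4.3 = 12.3256; K_W = (4C−1)/(4C−4)+0.615/C = 1.1161; K_s = 1+0.5/C = 1.0406
F_a = (F_max−F_min)/2 = 650.5 N; F_m = (F_max+F_min)/2 = 1189.5 N
τ_a = K_W·8F_aD/(πd³) = 1.1161 × 1104.2 = 1232.4 MPa
τ_m = K_s·8F_mD/(πd³) = 1.0406 × 2019.2 = 2101.1 MPa
Soderberg: 1/n_f = τ_a/S_se + τ_m/S_sy = 1232.4/593 + 2101.1/846 = 2.07832 + 2.48356 = 4.5619
n_f = 1/4.5619 = 0.2192

0.219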